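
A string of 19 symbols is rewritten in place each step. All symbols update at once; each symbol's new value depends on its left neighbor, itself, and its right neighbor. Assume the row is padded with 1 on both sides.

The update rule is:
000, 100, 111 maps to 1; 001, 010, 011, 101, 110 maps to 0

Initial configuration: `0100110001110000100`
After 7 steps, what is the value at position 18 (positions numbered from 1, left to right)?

0010001100101110010
1001100010000101000
0100011001110000110
0011000100101110000
1000110010000101110
0110001001110000100
0001100100101110010
position 18 holds 1

1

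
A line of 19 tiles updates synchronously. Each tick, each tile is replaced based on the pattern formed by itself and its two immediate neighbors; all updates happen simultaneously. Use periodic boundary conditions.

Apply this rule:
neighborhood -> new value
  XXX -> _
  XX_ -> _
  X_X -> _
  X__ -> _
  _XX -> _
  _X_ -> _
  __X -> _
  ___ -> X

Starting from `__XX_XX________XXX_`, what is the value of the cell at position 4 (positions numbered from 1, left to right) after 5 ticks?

X_______XXXXXX_____
__XXXXX________XXX_
X_______XXXXXX_____  (repeats tick 1; period 2)
tick 5: X_______XXXXXX_____
position 4 holds _

_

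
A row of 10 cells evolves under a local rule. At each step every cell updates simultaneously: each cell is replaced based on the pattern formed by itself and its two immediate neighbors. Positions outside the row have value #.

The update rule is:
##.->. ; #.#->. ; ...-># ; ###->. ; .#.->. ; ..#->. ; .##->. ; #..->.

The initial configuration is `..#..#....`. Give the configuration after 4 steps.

.......##.
.#####....
.......##.  (repeats step 1; period 2)
step 4: .#####....

.#####....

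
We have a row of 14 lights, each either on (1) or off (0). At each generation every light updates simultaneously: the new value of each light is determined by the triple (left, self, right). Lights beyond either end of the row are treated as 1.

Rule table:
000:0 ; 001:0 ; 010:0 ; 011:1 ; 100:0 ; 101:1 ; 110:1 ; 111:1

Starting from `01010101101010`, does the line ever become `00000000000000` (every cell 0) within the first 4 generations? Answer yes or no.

generation 1: 10101011110101
generation 2: 11010111111011
generation 3: 11101111111111
generation 4: 11111111111111
generation 4 is 11111111111111, still not uniform 0

no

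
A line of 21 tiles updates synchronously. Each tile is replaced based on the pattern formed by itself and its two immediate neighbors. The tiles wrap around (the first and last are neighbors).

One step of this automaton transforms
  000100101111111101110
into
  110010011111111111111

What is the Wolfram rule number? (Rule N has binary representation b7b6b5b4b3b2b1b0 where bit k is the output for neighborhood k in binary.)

position 9: 111 → 1  (bit 7 = 1)
position 15: 110 → 1  (bit 6 = 1)
position 7: 101 → 1  (bit 5 = 1)
position 4: 100 → 1  (bit 4 = 1)
position 8: 011 → 1  (bit 3 = 1)
position 3: 010 → 0  (bit 2 = 0)
position 2: 001 → 0  (bit 1 = 0)
position 0: 000 → 1  (bit 0 = 1)
bits b7..b0 = 11111001 = 249

249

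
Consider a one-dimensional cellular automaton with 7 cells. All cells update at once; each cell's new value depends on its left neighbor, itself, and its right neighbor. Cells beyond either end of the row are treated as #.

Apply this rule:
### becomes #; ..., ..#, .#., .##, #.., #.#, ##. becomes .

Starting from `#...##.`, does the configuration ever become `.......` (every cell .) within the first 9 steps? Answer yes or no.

yes

.......
all cells are . at step 1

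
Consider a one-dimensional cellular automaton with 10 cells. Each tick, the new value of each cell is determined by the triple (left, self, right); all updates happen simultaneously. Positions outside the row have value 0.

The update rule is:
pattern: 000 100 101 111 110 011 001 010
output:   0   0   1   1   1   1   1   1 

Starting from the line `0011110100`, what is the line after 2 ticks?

1111111100

tick 1: 0111111100
tick 2: 1111111100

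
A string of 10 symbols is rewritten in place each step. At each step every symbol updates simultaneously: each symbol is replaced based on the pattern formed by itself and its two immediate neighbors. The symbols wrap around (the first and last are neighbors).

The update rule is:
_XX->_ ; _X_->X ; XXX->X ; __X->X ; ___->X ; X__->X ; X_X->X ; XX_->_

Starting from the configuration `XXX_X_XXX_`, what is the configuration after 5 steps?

_XXXXXXX_X

_X_XXX_X_X
XXX_X_XXXX
XX_XXX_XXX
X_X_X_X_XX
_XXXXXXX_X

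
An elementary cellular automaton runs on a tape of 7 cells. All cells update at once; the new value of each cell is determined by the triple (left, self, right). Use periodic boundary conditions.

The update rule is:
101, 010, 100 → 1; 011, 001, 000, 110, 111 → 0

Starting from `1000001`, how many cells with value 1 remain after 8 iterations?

2

0100000
0110000
0001000
0001100
0000010
0000011
1000000
1100000
count of 1: 2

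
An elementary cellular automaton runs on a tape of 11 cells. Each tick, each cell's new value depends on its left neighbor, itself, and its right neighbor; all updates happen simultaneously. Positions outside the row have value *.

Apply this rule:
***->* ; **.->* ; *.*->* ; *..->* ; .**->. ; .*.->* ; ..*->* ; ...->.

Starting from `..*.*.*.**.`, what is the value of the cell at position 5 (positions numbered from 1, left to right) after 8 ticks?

tick 1: ********.**
tick 2: *********.*
tick 3: **********.
tick 4: ***********
tick 5: ***********  (fixed point — unchanged through tick 8)
position 5 holds *

*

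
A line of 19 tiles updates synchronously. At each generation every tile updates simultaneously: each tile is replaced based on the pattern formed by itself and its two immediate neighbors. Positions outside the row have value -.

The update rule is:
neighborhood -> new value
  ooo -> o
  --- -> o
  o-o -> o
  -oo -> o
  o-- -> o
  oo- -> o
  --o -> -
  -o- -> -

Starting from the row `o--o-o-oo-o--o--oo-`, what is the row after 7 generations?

-o-oooooooooooooooo

-o--o-oooo-o--o-ooo
--o--oooooo-o--oooo
o--o-ooooooo-o-oooo
-o--ooooooooo-ooooo
--o-ooooooooooooooo
o--oooooooooooooooo
-o-oooooooooooooooo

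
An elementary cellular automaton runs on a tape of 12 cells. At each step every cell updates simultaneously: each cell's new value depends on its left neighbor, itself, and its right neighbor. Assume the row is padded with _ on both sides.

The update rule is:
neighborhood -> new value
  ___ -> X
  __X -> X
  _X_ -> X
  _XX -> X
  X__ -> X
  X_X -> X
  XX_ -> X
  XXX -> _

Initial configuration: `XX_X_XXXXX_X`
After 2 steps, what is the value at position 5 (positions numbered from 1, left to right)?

XXXXXX___XXX
X____XXXXX_X
position 5 holds _

_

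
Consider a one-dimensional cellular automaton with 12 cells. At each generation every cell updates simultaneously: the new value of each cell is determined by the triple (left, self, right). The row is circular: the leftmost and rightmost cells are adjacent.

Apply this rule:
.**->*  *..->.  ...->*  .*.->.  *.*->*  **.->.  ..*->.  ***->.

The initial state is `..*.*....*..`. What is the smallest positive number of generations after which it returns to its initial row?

7

*..*..**...*
......*..*.*
.****.....*.
.*....***...
...**.*...**
.*.*.*..*.*.
..*.*....*..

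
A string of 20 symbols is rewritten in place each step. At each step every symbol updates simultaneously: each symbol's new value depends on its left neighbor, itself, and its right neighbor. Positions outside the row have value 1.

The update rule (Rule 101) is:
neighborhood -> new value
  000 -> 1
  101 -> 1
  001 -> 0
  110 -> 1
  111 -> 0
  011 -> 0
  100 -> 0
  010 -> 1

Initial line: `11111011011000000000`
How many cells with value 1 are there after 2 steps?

00001101101011111110
01100110111100000011
count of 1: 10

10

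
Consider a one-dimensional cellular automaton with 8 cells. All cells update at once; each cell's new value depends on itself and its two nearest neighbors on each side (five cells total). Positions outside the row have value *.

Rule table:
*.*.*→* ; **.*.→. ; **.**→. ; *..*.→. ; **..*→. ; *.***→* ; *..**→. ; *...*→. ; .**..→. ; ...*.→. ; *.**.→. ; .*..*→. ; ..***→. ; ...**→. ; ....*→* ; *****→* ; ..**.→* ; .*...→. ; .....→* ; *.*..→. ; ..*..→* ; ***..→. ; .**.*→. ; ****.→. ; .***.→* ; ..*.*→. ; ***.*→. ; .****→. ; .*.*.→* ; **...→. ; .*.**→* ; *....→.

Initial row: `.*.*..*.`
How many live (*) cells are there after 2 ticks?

1

.**....*
.....*..
count of *: 1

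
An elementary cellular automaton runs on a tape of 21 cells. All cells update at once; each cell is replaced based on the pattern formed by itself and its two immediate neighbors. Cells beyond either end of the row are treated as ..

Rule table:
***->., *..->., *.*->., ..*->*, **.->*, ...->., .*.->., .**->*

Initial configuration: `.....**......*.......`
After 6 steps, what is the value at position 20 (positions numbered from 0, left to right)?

.

....***.....*........
...**.*....*.........
..***.....*..........
.**.*....*...........
***.....*............
*.*....*.............
position 20 holds .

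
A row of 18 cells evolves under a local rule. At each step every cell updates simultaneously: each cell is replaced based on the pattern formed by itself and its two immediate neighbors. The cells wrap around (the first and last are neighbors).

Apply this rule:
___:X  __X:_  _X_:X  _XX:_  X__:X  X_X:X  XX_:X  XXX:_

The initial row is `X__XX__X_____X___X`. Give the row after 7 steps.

__XXXX__XX__XX__XX

XX__XX_XXXXX_XXX__
_XX__XX____XX__XX_
__XX__XXXX__XX__XX
X__XX____XX__XX__X
XX__XXXX__XX__XX__
_XX____XX__XX__XX_
__XXXX__XX__XX__XX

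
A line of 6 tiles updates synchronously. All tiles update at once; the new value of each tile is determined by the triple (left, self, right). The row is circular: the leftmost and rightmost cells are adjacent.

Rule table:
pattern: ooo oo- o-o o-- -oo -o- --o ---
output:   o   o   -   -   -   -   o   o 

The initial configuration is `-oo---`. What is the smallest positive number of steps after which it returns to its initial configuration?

o-o-oo
o----o
o-ooo-
---oo-
ooo-o-
-oo---

6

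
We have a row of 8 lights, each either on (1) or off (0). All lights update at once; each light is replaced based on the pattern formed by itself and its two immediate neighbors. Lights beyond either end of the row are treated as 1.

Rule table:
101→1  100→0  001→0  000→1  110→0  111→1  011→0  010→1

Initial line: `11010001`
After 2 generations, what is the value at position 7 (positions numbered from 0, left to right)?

10110100
01001100
position 7 holds 0

0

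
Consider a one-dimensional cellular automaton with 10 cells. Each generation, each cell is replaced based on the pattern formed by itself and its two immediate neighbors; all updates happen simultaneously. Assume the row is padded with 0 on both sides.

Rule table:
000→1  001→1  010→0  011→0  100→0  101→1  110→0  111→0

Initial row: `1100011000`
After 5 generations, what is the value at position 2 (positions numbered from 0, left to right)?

0

0001100011
1110001100
0000110001
1111000110
0000011000
position 2 holds 0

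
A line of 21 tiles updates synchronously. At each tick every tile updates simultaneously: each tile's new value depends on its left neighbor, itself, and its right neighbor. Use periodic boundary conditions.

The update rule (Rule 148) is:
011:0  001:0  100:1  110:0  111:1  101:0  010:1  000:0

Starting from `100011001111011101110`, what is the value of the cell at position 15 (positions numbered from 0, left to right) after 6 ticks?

1

tick 1: 110000100110001000100
tick 2: 001000110001001100110
tick 3: 001100001001100010001
tick 4: 100010001100010011001
tick 5: 010011000010011000100
tick 6: 011000100011000100110
position 15 holds 1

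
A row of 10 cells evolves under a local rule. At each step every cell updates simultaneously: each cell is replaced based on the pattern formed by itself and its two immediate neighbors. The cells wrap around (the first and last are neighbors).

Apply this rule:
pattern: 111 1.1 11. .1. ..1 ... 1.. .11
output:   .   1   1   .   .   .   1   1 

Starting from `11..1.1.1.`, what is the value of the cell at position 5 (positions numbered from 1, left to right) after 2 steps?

.

111..1.1.1
..11..1.11
position 5 holds .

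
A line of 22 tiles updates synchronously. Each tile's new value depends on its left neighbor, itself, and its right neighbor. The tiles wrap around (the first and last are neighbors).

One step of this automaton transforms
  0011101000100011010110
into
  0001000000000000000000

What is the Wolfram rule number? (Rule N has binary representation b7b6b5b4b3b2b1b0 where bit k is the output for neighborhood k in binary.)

position 3: 111 → 1  (bit 7 = 1)
position 4: 110 → 0  (bit 6 = 0)
position 5: 101 → 0  (bit 5 = 0)
position 7: 100 → 0  (bit 4 = 0)
position 2: 011 → 0  (bit 3 = 0)
position 6: 010 → 0  (bit 2 = 0)
position 1: 001 → 0  (bit 1 = 0)
position 0: 000 → 0  (bit 0 = 0)
bits b7..b0 = 10000000 = 128

128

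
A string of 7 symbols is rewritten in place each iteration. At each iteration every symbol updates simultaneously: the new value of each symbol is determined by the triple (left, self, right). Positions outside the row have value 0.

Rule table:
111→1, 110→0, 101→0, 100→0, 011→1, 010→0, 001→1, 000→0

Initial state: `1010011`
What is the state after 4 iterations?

0110000

0000110
0001100
0011000
0110000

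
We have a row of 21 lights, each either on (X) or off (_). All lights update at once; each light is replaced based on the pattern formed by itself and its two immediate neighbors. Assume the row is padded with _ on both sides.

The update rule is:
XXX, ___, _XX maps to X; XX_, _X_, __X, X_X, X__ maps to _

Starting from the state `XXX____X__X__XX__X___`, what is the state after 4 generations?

X___XX_XXX_____X__XXX

XX__XX_______X_____XX
X___X__XXXXX___XXX_X_
__X____XXXX__X_XX____
X___XX_XXX_____X__XXX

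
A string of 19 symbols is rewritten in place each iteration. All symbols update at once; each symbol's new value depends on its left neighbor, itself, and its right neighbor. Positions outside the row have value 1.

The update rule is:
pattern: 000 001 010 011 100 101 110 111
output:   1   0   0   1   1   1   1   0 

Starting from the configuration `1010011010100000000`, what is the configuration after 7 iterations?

1111111111110101110

iteration 1: 1101011101011111110
iteration 2: 0110110110110000011
iteration 3: 1111111111111111010
iteration 4: 0000000000000001101
iteration 5: 1111111111111101111
iteration 6: 0000000000000111000
iteration 7: 1111111111110101110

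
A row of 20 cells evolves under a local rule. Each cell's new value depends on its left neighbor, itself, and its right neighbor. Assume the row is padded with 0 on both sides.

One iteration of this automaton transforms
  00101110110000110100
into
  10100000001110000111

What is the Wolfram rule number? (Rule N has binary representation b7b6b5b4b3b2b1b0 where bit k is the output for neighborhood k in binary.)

21

position 5: 111 → 0  (bit 7 = 0)
position 6: 110 → 0  (bit 6 = 0)
position 3: 101 → 0  (bit 5 = 0)
position 10: 100 → 1  (bit 4 = 1)
position 4: 011 → 0  (bit 3 = 0)
position 2: 010 → 1  (bit 2 = 1)
position 1: 001 → 0  (bit 1 = 0)
position 0: 000 → 1  (bit 0 = 1)
bits b7..b0 = 00010101 = 21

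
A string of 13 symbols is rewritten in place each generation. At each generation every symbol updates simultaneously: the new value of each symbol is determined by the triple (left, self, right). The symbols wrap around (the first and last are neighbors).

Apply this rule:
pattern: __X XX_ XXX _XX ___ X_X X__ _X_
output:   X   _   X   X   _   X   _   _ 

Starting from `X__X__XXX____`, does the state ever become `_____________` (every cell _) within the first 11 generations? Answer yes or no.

no

__X__XXX____X
_X__XXX____X_
X__XXX____X__
__XXX____X__X
_XXX____X__X_
XXX____X__X__
XX____X__X__X
X____X__X__XX
____X__X__XXX
___X__X__XXX_
__X__X__XXX__
generation 11 is __X__X__XXX__, still not uniform _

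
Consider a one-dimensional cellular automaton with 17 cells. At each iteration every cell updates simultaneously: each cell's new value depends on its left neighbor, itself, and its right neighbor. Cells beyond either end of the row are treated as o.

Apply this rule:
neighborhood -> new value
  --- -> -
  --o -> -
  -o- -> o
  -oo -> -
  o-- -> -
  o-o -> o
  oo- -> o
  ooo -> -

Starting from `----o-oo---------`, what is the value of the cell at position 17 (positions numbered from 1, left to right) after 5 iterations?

----oo-o---------
-----ooo---------
-------o---------
-------o---------  (fixed point — unchanged through iteration 5)
position 17 holds -

-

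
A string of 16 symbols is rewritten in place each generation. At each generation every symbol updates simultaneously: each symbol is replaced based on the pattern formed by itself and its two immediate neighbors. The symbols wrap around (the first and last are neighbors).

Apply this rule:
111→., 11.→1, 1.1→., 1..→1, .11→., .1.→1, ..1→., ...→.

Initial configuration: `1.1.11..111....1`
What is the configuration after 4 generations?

11..11..11...11.

1.1..11...11....
1.11..11...11...
1..11..11...11..
11..11..11...11.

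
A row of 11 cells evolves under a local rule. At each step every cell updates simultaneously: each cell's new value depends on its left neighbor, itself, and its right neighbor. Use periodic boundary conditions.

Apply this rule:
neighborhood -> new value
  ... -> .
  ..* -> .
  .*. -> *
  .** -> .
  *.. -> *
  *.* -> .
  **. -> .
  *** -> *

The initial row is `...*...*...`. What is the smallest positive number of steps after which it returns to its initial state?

step 1: ...**..**..
step 2: .....*...*.
step 3: .....**..**
step 4: *......*...
step 5: **.....**..
step 6: ..*......*.
step 7: ..**.....**
step 8: *...*......
step 9: **..**.....
step 10: ..*...*....
step 11: ..**..**...
step 12: ....*...*..
step 13: ....**..**.
step 14: ......*...*
step 15: *.....**..*
step 16: .*......*..
step 17: .**.....**.
step 18: ...*......*
step 19: *..**.....*
step 20: .*...*.....
step 21: .**..**....
step 22: ...*...*...

22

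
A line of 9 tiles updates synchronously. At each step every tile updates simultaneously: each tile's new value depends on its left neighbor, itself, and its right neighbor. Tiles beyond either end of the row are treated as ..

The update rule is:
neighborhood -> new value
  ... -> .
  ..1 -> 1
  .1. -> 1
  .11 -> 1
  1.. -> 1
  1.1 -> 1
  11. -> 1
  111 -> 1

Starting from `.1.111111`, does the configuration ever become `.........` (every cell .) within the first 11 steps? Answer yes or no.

111111111
111111111  (fixed point — unchanged through step 11)
step 11 is 111111111, still not uniform .

no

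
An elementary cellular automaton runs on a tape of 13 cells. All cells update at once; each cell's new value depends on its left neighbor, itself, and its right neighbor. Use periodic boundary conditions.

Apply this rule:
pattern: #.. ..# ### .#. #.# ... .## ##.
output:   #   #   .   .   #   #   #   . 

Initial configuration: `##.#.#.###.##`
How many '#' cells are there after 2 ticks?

9

tick 1: ..#.#.##..##.
tick 2: ##.#.##.###.#
count of #: 9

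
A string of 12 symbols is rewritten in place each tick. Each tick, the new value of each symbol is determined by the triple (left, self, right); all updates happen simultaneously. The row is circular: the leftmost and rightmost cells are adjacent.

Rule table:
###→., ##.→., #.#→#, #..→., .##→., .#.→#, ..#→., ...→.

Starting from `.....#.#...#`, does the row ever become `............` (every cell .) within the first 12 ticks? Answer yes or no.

no

tick 1: .....###...#
tick 2: ...........#
tick 3: ...........#  (fixed point — unchanged through tick 12)
tick 12 is ...........#, still not uniform .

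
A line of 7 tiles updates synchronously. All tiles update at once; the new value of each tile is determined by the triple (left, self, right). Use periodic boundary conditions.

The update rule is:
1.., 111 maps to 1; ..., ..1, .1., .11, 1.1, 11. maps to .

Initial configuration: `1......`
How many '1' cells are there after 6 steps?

.1.....
..1....
...1...
....1..
.....1.
......1
count of 1: 1

1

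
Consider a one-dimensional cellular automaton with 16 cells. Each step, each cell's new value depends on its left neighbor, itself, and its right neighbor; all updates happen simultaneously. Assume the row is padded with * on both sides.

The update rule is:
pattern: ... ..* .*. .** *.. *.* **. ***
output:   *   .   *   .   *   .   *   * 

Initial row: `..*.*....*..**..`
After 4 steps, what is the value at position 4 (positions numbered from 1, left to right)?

*

step 1: *.*.****.**..**.
step 2: *.*..***..**..*.
step 3: *.**..***..**.*.
step 4: *..**..***..*.*.
position 4 holds *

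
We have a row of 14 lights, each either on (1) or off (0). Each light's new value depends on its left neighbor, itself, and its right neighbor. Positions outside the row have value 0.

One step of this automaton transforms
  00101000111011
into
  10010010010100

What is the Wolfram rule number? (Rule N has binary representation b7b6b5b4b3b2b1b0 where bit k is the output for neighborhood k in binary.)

position 9: 111 → 1  (bit 7 = 1)
position 10: 110 → 0  (bit 6 = 0)
position 3: 101 → 1  (bit 5 = 1)
position 5: 100 → 0  (bit 4 = 0)
position 8: 011 → 0  (bit 3 = 0)
position 2: 010 → 0  (bit 2 = 0)
position 1: 001 → 0  (bit 1 = 0)
position 0: 000 → 1  (bit 0 = 1)
bits b7..b0 = 10100001 = 161

161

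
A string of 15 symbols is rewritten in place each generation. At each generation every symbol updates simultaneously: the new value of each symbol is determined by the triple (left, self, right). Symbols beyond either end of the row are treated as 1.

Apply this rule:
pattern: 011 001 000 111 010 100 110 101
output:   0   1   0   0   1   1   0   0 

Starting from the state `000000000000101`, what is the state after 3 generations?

generation 1: 100000000001100
generation 2: 010000000010011
generation 3: 011000000111100

011000000111100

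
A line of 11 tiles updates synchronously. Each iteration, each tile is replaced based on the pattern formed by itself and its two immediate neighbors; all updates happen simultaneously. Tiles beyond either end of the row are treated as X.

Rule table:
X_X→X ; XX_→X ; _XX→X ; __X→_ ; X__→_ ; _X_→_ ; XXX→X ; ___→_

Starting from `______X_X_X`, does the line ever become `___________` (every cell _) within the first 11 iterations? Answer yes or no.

_______X_XX
________XXX
________XXX  (fixed point — unchanged through iteration 11)
iteration 11 is ________XXX, still not uniform _

no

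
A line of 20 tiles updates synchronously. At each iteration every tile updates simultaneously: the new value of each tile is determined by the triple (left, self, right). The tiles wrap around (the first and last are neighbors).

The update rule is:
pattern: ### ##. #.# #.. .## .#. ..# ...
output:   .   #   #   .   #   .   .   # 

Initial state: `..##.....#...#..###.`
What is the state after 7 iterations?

#.....###..###.##...

#.##.###...#....#.#.
.#####.#.#...##..#.#
##...##.#..#.##...#.
##.#.###....###.#..#
.##.##.#.##.#.##...#
#######.####.###.#..
#.....###..###.##...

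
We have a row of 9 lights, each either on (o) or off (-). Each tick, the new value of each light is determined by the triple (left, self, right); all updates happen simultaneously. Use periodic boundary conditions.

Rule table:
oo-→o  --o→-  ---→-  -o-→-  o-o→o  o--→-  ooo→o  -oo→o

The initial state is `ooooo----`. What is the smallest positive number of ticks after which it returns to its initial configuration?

ooooo----

1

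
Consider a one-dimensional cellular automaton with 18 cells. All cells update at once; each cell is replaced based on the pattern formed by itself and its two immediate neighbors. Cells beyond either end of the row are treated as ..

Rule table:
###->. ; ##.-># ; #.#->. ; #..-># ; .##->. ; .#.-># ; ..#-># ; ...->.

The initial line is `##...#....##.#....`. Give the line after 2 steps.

#.#...####.#..##..

.##.###..#.#.##...
#.#...####.#..##..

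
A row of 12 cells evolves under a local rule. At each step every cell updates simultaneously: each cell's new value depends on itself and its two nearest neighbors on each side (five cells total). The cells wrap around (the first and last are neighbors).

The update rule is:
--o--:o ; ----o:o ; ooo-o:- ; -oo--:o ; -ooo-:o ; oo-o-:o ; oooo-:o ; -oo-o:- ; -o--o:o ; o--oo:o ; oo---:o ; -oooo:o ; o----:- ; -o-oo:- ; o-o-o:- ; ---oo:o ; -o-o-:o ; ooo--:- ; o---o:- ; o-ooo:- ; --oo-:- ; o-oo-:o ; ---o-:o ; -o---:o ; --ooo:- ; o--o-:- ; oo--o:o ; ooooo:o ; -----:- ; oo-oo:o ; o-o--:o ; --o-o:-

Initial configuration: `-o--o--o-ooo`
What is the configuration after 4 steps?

step 1: ooo-oo----o-
step 2: -o-oooo-oo--
step 3: o---oo-oooo-
step 4: oo-o--o-oo-o

oo-o--o-oo-o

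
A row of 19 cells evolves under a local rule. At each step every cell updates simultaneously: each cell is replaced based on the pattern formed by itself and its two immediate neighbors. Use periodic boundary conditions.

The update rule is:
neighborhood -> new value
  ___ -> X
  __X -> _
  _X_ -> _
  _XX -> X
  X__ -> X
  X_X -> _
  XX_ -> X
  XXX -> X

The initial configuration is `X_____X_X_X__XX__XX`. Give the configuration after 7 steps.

XXXXXXXXXXXX_XXX_XX

XXXXX______X_XXX_XX
XXXXXXXXXX___XXX_XX
XXXXXXXXXXXX_XXX_XX
XXXXXXXXXXXX_XXX_XX  (fixed point — unchanged through step 7)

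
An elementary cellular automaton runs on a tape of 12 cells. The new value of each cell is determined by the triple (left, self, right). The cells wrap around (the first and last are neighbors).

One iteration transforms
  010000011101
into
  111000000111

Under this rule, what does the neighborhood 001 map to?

At position 6 the neighborhood is 001; the next row has 0 there.

0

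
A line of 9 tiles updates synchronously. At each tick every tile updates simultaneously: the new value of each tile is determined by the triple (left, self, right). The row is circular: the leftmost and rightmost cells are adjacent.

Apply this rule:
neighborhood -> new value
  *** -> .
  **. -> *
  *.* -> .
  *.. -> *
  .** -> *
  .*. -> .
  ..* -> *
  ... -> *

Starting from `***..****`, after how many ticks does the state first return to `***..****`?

..****...
***..****

2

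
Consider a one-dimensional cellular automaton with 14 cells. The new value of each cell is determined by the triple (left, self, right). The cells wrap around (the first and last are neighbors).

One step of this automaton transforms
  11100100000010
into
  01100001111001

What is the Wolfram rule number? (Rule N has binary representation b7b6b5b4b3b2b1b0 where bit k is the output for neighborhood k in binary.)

225

position 1: 111 → 1  (bit 7 = 1)
position 2: 110 → 1  (bit 6 = 1)
position 13: 101 → 1  (bit 5 = 1)
position 3: 100 → 0  (bit 4 = 0)
position 0: 011 → 0  (bit 3 = 0)
position 5: 010 → 0  (bit 2 = 0)
position 4: 001 → 0  (bit 1 = 0)
position 7: 000 → 1  (bit 0 = 1)
bits b7..b0 = 11100001 = 225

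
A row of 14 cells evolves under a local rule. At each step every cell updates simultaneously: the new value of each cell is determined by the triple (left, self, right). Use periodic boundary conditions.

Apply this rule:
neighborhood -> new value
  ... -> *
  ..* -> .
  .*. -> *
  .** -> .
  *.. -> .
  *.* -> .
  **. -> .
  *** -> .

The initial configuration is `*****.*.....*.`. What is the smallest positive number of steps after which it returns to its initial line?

2

......*.***.*.
*****.*.....*.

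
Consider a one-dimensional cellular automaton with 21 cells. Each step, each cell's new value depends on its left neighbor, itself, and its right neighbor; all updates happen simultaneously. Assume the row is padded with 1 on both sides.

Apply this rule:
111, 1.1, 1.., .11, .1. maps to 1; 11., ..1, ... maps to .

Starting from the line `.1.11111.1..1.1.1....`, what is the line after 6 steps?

11.111.111111.111.111

1111111.111.111111...
111111.111.111111.1..
11111.111.111111.111.
1111.111.111111.111.1
111.111.111111.111.11
11.111.111111.111.111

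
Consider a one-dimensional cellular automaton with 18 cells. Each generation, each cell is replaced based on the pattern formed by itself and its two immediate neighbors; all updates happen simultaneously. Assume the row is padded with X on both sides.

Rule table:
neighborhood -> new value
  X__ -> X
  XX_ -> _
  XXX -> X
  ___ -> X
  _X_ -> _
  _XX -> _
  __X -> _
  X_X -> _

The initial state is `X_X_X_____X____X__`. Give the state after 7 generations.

_____XXXX__XXX__X_
XXXX__XX_X__X_X___
XXX_X_____X____XX_
XX___XXXX__XXX____
X_XX__XX_X__X_XXX_
____X_____X____X__
XXX__XXXX__XXX__X_

XXX__XXXX__XXX__X_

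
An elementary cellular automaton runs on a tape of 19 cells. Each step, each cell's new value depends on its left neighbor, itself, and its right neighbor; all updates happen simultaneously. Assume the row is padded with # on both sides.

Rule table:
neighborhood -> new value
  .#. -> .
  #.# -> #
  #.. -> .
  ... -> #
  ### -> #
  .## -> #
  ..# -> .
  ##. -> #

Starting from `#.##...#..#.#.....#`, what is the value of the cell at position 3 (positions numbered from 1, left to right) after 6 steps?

#

####.#.....#..###.#
#####..###....#####
#####..###.##.#####
#####..############
#####..############  (fixed point — unchanged through step 6)
position 3 holds #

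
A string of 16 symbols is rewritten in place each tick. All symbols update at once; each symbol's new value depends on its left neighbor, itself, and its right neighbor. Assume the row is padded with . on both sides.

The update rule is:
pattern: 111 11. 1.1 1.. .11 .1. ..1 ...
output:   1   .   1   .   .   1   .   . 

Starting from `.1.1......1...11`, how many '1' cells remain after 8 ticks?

.111......1.....
..1.......1.....
..1.......1.....  (fixed point — unchanged through tick 8)
count of 1: 2

2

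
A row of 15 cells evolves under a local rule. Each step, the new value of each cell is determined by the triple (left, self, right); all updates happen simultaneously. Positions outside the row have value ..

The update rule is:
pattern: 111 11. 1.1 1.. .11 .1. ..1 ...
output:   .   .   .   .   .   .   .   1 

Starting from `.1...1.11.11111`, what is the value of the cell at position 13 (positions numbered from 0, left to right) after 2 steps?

1

step 1: ...1...........
step 2: 11...1111111111
position 13 holds 1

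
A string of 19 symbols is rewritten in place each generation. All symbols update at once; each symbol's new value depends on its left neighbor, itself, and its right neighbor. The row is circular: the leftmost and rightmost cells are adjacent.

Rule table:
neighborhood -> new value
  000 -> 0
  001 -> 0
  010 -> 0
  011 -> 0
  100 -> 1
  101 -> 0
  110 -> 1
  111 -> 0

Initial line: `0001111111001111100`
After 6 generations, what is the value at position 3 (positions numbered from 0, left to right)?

0000000001100000110
0000000000110000011
1000000000011000001
1100000000001100000
0110000000000110000
0011000000000011000
position 3 holds 1

1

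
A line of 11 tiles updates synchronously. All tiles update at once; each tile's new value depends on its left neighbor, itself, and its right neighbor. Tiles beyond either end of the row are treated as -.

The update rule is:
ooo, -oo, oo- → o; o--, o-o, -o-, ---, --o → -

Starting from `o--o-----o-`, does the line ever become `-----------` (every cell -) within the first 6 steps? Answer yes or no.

yes

-----------
all cells are - at step 1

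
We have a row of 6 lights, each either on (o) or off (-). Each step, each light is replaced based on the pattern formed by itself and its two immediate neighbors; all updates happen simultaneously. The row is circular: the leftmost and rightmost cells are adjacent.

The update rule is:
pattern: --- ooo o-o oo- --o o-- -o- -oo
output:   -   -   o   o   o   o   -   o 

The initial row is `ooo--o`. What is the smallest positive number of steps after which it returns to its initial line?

--oooo
ooo--o

2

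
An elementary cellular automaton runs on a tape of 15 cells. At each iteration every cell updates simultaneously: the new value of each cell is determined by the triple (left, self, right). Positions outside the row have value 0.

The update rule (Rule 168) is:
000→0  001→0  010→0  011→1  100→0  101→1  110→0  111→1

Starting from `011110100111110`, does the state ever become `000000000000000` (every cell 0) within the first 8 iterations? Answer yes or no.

iteration 1: 011101000111100
iteration 2: 011010000111000
iteration 3: 010100000110000
iteration 4: 001000000100000
iteration 5: 000000000000000
all cells are 0 at iteration 5

yes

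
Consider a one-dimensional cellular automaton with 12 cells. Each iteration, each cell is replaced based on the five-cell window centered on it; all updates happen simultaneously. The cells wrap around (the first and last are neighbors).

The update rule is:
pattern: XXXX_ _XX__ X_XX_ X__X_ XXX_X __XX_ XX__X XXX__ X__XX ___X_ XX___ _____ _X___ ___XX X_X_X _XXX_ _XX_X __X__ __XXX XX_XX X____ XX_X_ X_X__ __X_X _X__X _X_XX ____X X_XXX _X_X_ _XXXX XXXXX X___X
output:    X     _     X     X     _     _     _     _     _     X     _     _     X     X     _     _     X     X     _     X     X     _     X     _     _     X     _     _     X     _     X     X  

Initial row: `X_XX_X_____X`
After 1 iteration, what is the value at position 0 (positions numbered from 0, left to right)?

X

XXXX_XXX__X_
position 0 holds X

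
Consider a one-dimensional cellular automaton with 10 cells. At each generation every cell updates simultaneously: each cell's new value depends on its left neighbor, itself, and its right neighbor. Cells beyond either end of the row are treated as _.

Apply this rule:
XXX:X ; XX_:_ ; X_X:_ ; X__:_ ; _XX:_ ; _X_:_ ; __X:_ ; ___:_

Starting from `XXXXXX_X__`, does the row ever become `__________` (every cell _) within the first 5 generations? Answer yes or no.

yes

_XXXX_____
__XX______
__________
all cells are _ at generation 3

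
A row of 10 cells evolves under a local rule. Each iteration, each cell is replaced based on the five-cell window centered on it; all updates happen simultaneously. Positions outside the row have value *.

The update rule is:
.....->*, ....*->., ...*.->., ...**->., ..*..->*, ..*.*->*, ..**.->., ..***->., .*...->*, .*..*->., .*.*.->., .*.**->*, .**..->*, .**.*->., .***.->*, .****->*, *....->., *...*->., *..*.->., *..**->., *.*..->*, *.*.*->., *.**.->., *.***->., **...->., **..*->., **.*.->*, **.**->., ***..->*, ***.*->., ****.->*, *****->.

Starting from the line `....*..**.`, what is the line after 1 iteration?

....*.....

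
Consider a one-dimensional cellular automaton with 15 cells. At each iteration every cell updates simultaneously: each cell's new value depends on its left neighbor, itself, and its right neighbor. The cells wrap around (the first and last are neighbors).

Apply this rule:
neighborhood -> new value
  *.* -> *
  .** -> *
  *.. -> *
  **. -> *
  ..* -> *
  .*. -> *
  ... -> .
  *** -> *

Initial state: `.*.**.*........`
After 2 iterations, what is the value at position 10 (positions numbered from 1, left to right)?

********.......
*********.....*
position 10 holds .

.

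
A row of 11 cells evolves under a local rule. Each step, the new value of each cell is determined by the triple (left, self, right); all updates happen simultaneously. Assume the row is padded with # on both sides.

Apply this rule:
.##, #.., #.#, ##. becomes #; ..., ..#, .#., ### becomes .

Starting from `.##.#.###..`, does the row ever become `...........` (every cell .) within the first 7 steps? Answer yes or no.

no

####.##.##.
...########
#..#.......
##..#......
.##..#.....
####..#....
...##..#...
step 7 is ...##..#..., still not uniform .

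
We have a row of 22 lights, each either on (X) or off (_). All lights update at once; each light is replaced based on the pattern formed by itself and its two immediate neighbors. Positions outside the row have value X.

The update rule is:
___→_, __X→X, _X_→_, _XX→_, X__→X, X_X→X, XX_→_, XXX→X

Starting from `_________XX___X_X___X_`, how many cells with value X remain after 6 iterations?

iteration 1: X_______X__X_X_X_X_X_X
iteration 2: _X_____X_XX_X_X_X_X_X_
iteration 3: X_X___X_X__X_X_X_X_X_X
iteration 4: _X_X_X_X_XX_X_X_X_X_X_
iteration 5: X_X_X_X_X__X_X_X_X_X_X
iteration 6: _X_X_X_X_XX_X_X_X_X_X_
count of X: 11

11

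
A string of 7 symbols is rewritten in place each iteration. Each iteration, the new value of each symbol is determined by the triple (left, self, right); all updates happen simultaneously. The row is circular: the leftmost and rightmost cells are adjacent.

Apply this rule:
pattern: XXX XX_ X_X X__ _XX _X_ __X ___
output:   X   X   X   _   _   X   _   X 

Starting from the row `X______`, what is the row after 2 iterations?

iteration 1: X_XXXX_
iteration 2: XX_XXXX

XX_XXXX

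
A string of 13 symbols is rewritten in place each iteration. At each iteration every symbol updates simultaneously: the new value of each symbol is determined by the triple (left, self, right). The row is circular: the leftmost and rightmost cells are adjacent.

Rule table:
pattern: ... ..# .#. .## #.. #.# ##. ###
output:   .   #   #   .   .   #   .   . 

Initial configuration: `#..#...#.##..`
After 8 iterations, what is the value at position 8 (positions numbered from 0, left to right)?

#

iteration 1: #.##..###...#
iteration 2: .#...#.....#.
iteration 3: ##..##....##.
iteration 4: ...#.....#..#
iteration 5: ..##....##.##
iteration 6: .#.....#..#..
iteration 7: ##....##.##..
iteration 8: .....#..#...#
position 8 holds #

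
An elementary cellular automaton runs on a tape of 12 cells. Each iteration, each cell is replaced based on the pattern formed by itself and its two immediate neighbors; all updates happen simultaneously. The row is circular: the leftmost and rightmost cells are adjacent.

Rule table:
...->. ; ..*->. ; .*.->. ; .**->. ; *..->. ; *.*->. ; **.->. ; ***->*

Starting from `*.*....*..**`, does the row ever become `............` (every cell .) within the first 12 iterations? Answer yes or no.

yes

...........*
............
all cells are . at iteration 2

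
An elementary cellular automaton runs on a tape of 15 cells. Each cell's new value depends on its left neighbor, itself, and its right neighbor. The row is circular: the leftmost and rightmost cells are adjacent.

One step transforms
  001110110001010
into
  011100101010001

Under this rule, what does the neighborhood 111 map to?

1

At position 3 the neighborhood is 111; the next row has 1 there.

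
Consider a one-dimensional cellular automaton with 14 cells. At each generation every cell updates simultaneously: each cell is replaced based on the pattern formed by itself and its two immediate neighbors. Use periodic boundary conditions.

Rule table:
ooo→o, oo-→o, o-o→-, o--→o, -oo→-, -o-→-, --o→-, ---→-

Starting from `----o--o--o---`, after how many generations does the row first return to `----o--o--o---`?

generation 1: -----o--o--o--
generation 2: ------o--o--o-
generation 3: -------o--o--o
generation 4: o-------o--o--
generation 5: -o-------o--o-
generation 6: --o-------o--o
generation 7: o--o-------o--
generation 8: -o--o-------o-
generation 9: --o--o-------o
generation 10: o--o--o-------
generation 11: -o--o--o------
generation 12: --o--o--o-----
generation 13: ---o--o--o----
generation 14: ----o--o--o---

14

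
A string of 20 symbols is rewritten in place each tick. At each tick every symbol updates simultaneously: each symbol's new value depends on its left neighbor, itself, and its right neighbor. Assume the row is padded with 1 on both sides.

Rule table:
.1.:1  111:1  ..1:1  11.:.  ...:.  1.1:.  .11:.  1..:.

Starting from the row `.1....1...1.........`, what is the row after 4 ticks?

tick 1: .1...11..11........1
tick 2: .1..1...1.........1.
tick 3: .1.11..11........11.
tick 4: .1....1.........1...

.1....1.........1...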